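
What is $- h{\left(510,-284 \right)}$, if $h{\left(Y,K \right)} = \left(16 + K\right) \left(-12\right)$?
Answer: $-3216$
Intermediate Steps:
$h{\left(Y,K \right)} = -192 - 12 K$
$- h{\left(510,-284 \right)} = - (-192 - -3408) = - (-192 + 3408) = \left(-1\right) 3216 = -3216$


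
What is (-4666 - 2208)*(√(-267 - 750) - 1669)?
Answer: 11472706 - 20622*I*√113 ≈ 1.1473e+7 - 2.1921e+5*I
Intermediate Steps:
(-4666 - 2208)*(√(-267 - 750) - 1669) = -6874*(√(-1017) - 1669) = -6874*(3*I*√113 - 1669) = -6874*(-1669 + 3*I*√113) = 11472706 - 20622*I*√113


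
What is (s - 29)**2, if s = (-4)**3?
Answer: 8649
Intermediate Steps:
s = -64
(s - 29)**2 = (-64 - 29)**2 = (-93)**2 = 8649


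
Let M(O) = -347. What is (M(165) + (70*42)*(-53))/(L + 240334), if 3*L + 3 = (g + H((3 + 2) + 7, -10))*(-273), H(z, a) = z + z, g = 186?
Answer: -156167/221223 ≈ -0.70593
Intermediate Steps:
H(z, a) = 2*z
L = -19111 (L = -1 + ((186 + 2*((3 + 2) + 7))*(-273))/3 = -1 + ((186 + 2*(5 + 7))*(-273))/3 = -1 + ((186 + 2*12)*(-273))/3 = -1 + ((186 + 24)*(-273))/3 = -1 + (210*(-273))/3 = -1 + (⅓)*(-57330) = -1 - 19110 = -19111)
(M(165) + (70*42)*(-53))/(L + 240334) = (-347 + (70*42)*(-53))/(-19111 + 240334) = (-347 + 2940*(-53))/221223 = (-347 - 155820)*(1/221223) = -156167*1/221223 = -156167/221223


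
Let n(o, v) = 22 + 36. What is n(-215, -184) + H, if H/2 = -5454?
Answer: -10850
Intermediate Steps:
n(o, v) = 58
H = -10908 (H = 2*(-5454) = -10908)
n(-215, -184) + H = 58 - 10908 = -10850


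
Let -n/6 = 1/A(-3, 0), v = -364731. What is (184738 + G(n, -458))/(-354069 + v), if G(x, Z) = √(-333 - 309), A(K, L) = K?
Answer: -92369/359400 - I*√642/718800 ≈ -0.25701 - 3.525e-5*I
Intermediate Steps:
n = 2 (n = -6/(-3) = -6*(-⅓) = 2)
G(x, Z) = I*√642 (G(x, Z) = √(-642) = I*√642)
(184738 + G(n, -458))/(-354069 + v) = (184738 + I*√642)/(-354069 - 364731) = (184738 + I*√642)/(-718800) = (184738 + I*√642)*(-1/718800) = -92369/359400 - I*√642/718800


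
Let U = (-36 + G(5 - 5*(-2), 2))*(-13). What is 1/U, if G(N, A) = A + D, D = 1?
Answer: 1/429 ≈ 0.0023310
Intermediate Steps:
G(N, A) = 1 + A (G(N, A) = A + 1 = 1 + A)
U = 429 (U = (-36 + (1 + 2))*(-13) = (-36 + 3)*(-13) = -33*(-13) = 429)
1/U = 1/429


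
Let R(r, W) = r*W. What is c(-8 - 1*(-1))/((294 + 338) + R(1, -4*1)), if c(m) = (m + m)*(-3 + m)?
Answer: 35/157 ≈ 0.22293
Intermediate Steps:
R(r, W) = W*r
c(m) = 2*m*(-3 + m) (c(m) = (2*m)*(-3 + m) = 2*m*(-3 + m))
c(-8 - 1*(-1))/((294 + 338) + R(1, -4*1)) = (2*(-8 - 1*(-1))*(-3 + (-8 - 1*(-1))))/((294 + 338) - 4*1*1) = (2*(-8 + 1)*(-3 + (-8 + 1)))/(632 - 4*1) = (2*(-7)*(-3 - 7))/(632 - 4) = (2*(-7)*(-10))/628 = 140*(1/628) = 35/157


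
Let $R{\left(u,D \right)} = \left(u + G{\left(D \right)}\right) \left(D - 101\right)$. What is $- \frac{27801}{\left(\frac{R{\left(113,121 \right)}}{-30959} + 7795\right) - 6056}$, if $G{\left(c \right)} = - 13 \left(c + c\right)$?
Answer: $- \frac{860691159}{53898361} \approx -15.969$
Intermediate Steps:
$G{\left(c \right)} = - 26 c$ ($G{\left(c \right)} = - 13 \cdot 2 c = - 26 c$)
$R{\left(u,D \right)} = \left(-101 + D\right) \left(u - 26 D\right)$ ($R{\left(u,D \right)} = \left(u - 26 D\right) \left(D - 101\right) = \left(u - 26 D\right) \left(-101 + D\right) = \left(-101 + D\right) \left(u - 26 D\right)$)
$- \frac{27801}{\left(\frac{R{\left(113,121 \right)}}{-30959} + 7795\right) - 6056} = - \frac{27801}{\left(\frac{\left(-101\right) 113 - 26 \cdot 121^{2} + 2626 \cdot 121 + 121 \cdot 113}{-30959} + 7795\right) - 6056} = - \frac{27801}{\left(\left(-11413 - 380666 + 317746 + 13673\right) \left(- \frac{1}{30959}\right) + 7795\right) - 6056} = - \frac{27801}{\left(\left(-60660\right) \left(- \frac{1}{30959}\right) + 7795\right) - 6056} = - \frac{27801}{\left(\frac{60660}{30959} + 7795\right) - 6056} = - \frac{27801}{\frac{241386065}{30959} - 6056} = - \frac{27801}{\frac{53898361}{30959}} = \left(-27801\right) \frac{30959}{53898361} = - \frac{860691159}{53898361}$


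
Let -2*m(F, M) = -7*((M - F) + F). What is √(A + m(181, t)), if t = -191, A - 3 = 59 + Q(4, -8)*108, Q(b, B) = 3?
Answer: I*√1130/2 ≈ 16.808*I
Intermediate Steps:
A = 386 (A = 3 + (59 + 3*108) = 3 + (59 + 324) = 3 + 383 = 386)
m(F, M) = 7*M/2 (m(F, M) = -(-7)*((M - F) + F)/2 = -(-7)*M/2 = 7*M/2)
√(A + m(181, t)) = √(386 + (7/2)*(-191)) = √(386 - 1337/2) = √(-565/2) = I*√1130/2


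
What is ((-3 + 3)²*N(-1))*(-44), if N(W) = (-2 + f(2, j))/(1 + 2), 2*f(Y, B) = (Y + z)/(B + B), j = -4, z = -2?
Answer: 0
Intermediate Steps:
f(Y, B) = (-2 + Y)/(4*B) (f(Y, B) = ((Y - 2)/(B + B))/2 = ((-2 + Y)/((2*B)))/2 = ((-2 + Y)*(1/(2*B)))/2 = ((-2 + Y)/(2*B))/2 = (-2 + Y)/(4*B))
N(W) = -⅔ (N(W) = (-2 + (¼)*(-2 + 2)/(-4))/(1 + 2) = (-2 + (¼)*(-¼)*0)/3 = (-2 + 0)*(⅓) = -2*⅓ = -⅔)
((-3 + 3)²*N(-1))*(-44) = ((-3 + 3)²*(-⅔))*(-44) = (0²*(-⅔))*(-44) = (0*(-⅔))*(-44) = 0*(-44) = 0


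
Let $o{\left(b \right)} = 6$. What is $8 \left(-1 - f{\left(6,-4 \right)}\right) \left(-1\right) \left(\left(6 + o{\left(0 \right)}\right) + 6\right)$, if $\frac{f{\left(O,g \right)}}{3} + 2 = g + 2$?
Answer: $-1584$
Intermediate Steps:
$f{\left(O,g \right)} = 3 g$ ($f{\left(O,g \right)} = -6 + 3 \left(g + 2\right) = -6 + 3 \left(2 + g\right) = -6 + \left(6 + 3 g\right) = 3 g$)
$8 \left(-1 - f{\left(6,-4 \right)}\right) \left(-1\right) \left(\left(6 + o{\left(0 \right)}\right) + 6\right) = 8 \left(-1 - 3 \left(-4\right)\right) \left(-1\right) \left(\left(6 + 6\right) + 6\right) = 8 \left(-1 - -12\right) \left(-1\right) \left(12 + 6\right) = 8 \left(-1 + 12\right) \left(-1\right) 18 = 8 \cdot 11 \left(-1\right) 18 = 88 \left(-1\right) 18 = \left(-88\right) 18 = -1584$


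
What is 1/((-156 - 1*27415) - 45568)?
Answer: -1/73139 ≈ -1.3673e-5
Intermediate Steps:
1/((-156 - 1*27415) - 45568) = 1/((-156 - 27415) - 45568) = 1/(-27571 - 45568) = 1/(-73139) = -1/73139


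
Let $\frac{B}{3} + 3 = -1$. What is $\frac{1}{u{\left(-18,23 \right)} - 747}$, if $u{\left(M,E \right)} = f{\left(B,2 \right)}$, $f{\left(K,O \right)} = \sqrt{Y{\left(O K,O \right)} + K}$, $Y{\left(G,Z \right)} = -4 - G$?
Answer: $- \frac{747}{558001} - \frac{2 \sqrt{2}}{558001} \approx -0.0013438$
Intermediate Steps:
$B = -12$ ($B = -9 + 3 \left(-1\right) = -9 - 3 = -12$)
$f{\left(K,O \right)} = \sqrt{-4 + K - K O}$ ($f{\left(K,O \right)} = \sqrt{\left(-4 - O K\right) + K} = \sqrt{\left(-4 - K O\right) + K} = \sqrt{-4 + K - K O}$)
$u{\left(M,E \right)} = 2 \sqrt{2}$ ($u{\left(M,E \right)} = \sqrt{-4 - 12 - \left(-12\right) 2} = \sqrt{-4 - 12 + 24} = \sqrt{8} = 2 \sqrt{2}$)
$\frac{1}{u{\left(-18,23 \right)} - 747} = \frac{1}{2 \sqrt{2} - 747} = \frac{1}{-747 + 2 \sqrt{2}}$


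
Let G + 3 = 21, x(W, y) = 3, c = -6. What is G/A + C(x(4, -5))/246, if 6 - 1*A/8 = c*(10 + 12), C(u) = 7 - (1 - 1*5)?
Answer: 1381/22632 ≈ 0.061020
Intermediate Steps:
G = 18 (G = -3 + 21 = 18)
C(u) = 11 (C(u) = 7 - (1 - 5) = 7 - 1*(-4) = 7 + 4 = 11)
A = 1104 (A = 48 - (-48)*(10 + 12) = 48 - (-48)*22 = 48 - 8*(-132) = 48 + 1056 = 1104)
G/A + C(x(4, -5))/246 = 18/1104 + 11/246 = 18*(1/1104) + 11*(1/246) = 3/184 + 11/246 = 1381/22632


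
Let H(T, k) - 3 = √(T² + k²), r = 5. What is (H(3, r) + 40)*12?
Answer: 516 + 12*√34 ≈ 585.97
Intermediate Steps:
H(T, k) = 3 + √(T² + k²)
(H(3, r) + 40)*12 = ((3 + √(3² + 5²)) + 40)*12 = ((3 + √(9 + 25)) + 40)*12 = ((3 + √34) + 40)*12 = (43 + √34)*12 = 516 + 12*√34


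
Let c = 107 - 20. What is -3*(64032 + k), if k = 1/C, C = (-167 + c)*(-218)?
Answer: -3350154243/17440 ≈ -1.9210e+5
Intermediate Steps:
c = 87
C = 17440 (C = (-167 + 87)*(-218) = -80*(-218) = 17440)
k = 1/17440 ≈ 5.7339e-5
-3*(64032 + k) = -3*(64032 + 1/17440) = -3*1116718081/17440 = -3350154243/17440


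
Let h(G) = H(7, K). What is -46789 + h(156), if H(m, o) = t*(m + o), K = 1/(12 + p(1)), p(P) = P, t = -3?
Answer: -608533/13 ≈ -46810.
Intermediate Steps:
K = 1/13 (K = 1/(12 + 1) = 1/13 ≈ 0.076923)
H(m, o) = -3*m - 3*o (H(m, o) = -3*(m + o) = -3*m - 3*o)
h(G) = -276/13 (h(G) = -3*7 - 3*1/13 = -21 - 3/13 = -276/13)
-46789 + h(156) = -46789 - 276/13 = -608533/13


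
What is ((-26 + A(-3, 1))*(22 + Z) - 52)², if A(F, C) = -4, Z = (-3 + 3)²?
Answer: 506944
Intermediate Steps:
Z = 0 (Z = 0² = 0)
((-26 + A(-3, 1))*(22 + Z) - 52)² = ((-26 - 4)*(22 + 0) - 52)² = (-30*22 - 52)² = (-660 - 52)² = (-712)² = 506944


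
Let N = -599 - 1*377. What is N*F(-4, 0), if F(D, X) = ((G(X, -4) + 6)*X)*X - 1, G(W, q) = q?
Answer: 976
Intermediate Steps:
F(D, X) = -1 + 2*X² (F(D, X) = ((-4 + 6)*X)*X - 1 = (2*X)*X - 1 = 2*X² - 1 = -1 + 2*X²)
N = -976 (N = -599 - 377 = -976)
N*F(-4, 0) = -976*(-1 + 2*0²) = -976*(-1 + 2*0) = -976*(-1 + 0) = -976*(-1) = 976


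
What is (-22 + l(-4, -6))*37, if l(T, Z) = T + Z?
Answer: -1184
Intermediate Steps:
(-22 + l(-4, -6))*37 = (-22 + (-4 - 6))*37 = (-22 - 10)*37 = -32*37 = -1184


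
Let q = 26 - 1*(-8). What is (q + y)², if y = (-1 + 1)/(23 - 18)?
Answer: 1156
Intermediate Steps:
y = 0 (y = 0/5 = 0*(⅕) = 0)
q = 34 (q = 26 + 8 = 34)
(q + y)² = (34 + 0)² = 34² = 1156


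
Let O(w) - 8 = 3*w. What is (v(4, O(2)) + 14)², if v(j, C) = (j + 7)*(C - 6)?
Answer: 10404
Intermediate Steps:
O(w) = 8 + 3*w
v(j, C) = (-6 + C)*(7 + j) (v(j, C) = (7 + j)*(-6 + C) = (-6 + C)*(7 + j))
(v(4, O(2)) + 14)² = ((-42 - 6*4 + 7*(8 + 3*2) + (8 + 3*2)*4) + 14)² = ((-42 - 24 + 7*(8 + 6) + (8 + 6)*4) + 14)² = ((-42 - 24 + 7*14 + 14*4) + 14)² = ((-42 - 24 + 98 + 56) + 14)² = (88 + 14)² = 102² = 10404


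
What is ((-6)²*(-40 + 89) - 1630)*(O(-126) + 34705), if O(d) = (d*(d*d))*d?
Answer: 33778998854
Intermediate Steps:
O(d) = d⁴ (O(d) = (d*d²)*d = d³*d = d⁴)
((-6)²*(-40 + 89) - 1630)*(O(-126) + 34705) = ((-6)²*(-40 + 89) - 1630)*((-126)⁴ + 34705) = (36*49 - 1630)*(252047376 + 34705) = (1764 - 1630)*252082081 = 134*252082081 = 33778998854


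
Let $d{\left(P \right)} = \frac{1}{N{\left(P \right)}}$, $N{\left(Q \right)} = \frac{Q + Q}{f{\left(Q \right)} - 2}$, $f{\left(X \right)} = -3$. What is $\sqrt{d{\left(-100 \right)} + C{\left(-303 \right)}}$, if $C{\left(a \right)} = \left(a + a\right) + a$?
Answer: $\frac{i \sqrt{363590}}{20} \approx 30.149 i$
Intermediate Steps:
$C{\left(a \right)} = 3 a$ ($C{\left(a \right)} = 2 a + a = 3 a$)
$N{\left(Q \right)} = - \frac{2 Q}{5}$ ($N{\left(Q \right)} = \frac{Q + Q}{-3 - 2} = \frac{2 Q}{-5} = 2 Q \left(- \frac{1}{5}\right) = - \frac{2 Q}{5}$)
$d{\left(P \right)} = - \frac{5}{2 P}$ ($d{\left(P \right)} = \frac{1}{\left(- \frac{2}{5}\right) P} = - \frac{5}{2 P}$)
$\sqrt{d{\left(-100 \right)} + C{\left(-303 \right)}} = \sqrt{- \frac{5}{2 \left(-100\right)} + 3 \left(-303\right)} = \sqrt{\left(- \frac{5}{2}\right) \left(- \frac{1}{100}\right) - 909} = \sqrt{\frac{1}{40} - 909} = \sqrt{- \frac{36359}{40}} = \frac{i \sqrt{363590}}{20}$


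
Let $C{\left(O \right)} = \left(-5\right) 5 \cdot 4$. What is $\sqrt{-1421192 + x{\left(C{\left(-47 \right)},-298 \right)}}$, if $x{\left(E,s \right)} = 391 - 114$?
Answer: $i \sqrt{1420915} \approx 1192.0 i$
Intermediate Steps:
$C{\left(O \right)} = -100$ ($C{\left(O \right)} = \left(-25\right) 4 = -100$)
$x{\left(E,s \right)} = 277$
$\sqrt{-1421192 + x{\left(C{\left(-47 \right)},-298 \right)}} = \sqrt{-1421192 + 277} = \sqrt{-1420915} = i \sqrt{1420915}$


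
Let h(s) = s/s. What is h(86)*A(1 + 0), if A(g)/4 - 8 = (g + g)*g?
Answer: 40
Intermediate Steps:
h(s) = 1
A(g) = 32 + 8*g² (A(g) = 32 + 4*((g + g)*g) = 32 + 4*((2*g)*g) = 32 + 4*(2*g²) = 32 + 8*g²)
h(86)*A(1 + 0) = 1*(32 + 8*(1 + 0)²) = 1*(32 + 8*1²) = 1*(32 + 8*1) = 1*(32 + 8) = 1*40 = 40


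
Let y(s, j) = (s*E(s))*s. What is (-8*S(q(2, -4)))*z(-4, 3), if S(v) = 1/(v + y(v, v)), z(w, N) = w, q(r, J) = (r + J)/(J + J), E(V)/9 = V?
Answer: 2048/25 ≈ 81.920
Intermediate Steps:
E(V) = 9*V
q(r, J) = (J + r)/(2*J) (q(r, J) = (J + r)/((2*J)) = (J + r)*(1/(2*J)) = (J + r)/(2*J))
y(s, j) = 9*s³ (y(s, j) = (s*(9*s))*s = (9*s²)*s = 9*s³)
S(v) = 1/(v + 9*v³)
(-8*S(q(2, -4)))*z(-4, 3) = -8/((½)*(-4 + 2)/(-4) + 9*((½)*(-4 + 2)/(-4))³)*(-4) = -8/((½)*(-¼)*(-2) + 9*((½)*(-¼)*(-2))³)*(-4) = -8/(¼ + 9*(¼)³)*(-4) = -8/(¼ + 9*(1/64))*(-4) = -8/(¼ + 9/64)*(-4) = -8/25/64*(-4) = -8*64/25*(-4) = -512/25*(-4) = 2048/25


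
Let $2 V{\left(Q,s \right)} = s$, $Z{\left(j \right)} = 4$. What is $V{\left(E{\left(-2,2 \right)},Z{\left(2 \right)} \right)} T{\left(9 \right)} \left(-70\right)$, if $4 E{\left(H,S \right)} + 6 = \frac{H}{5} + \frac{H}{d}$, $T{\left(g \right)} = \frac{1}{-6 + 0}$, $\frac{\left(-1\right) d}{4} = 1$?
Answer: $\frac{70}{3} \approx 23.333$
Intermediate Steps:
$d = -4$ ($d = \left(-4\right) 1 = -4$)
$T{\left(g \right)} = - \frac{1}{6}$ ($T{\left(g \right)} = \frac{1}{-6} = - \frac{1}{6}$)
$E{\left(H,S \right)} = - \frac{3}{2} - \frac{H}{80}$ ($E{\left(H,S \right)} = - \frac{3}{2} + \frac{\frac{H}{5} + \frac{H}{-4}}{4} = - \frac{3}{2} + \frac{H \frac{1}{5} + H \left(- \frac{1}{4}\right)}{4} = - \frac{3}{2} + \frac{\frac{H}{5} - \frac{H}{4}}{4} = - \frac{3}{2} + \frac{\left(- \frac{1}{20}\right) H}{4} = - \frac{3}{2} - \frac{H}{80}$)
$V{\left(Q,s \right)} = \frac{s}{2}$
$V{\left(E{\left(-2,2 \right)},Z{\left(2 \right)} \right)} T{\left(9 \right)} \left(-70\right) = \frac{1}{2} \cdot 4 \left(- \frac{1}{6}\right) \left(-70\right) = 2 \left(- \frac{1}{6}\right) \left(-70\right) = \left(- \frac{1}{3}\right) \left(-70\right) = \frac{70}{3}$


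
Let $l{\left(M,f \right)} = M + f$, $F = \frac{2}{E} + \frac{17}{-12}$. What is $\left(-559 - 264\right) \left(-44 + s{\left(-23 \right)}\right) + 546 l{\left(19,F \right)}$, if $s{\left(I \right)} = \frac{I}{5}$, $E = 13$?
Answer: $\frac{496823}{10} \approx 49682.0$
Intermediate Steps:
$s{\left(I \right)} = \frac{I}{5}$ ($s{\left(I \right)} = I \frac{1}{5} = \frac{I}{5}$)
$F = - \frac{197}{156}$ ($F = \frac{2}{13} + \frac{17}{-12} = 2 \cdot \frac{1}{13} + 17 \left(- \frac{1}{12}\right) = \frac{2}{13} - \frac{17}{12} = - \frac{197}{156} \approx -1.2628$)
$\left(-559 - 264\right) \left(-44 + s{\left(-23 \right)}\right) + 546 l{\left(19,F \right)} = \left(-559 - 264\right) \left(-44 + \frac{1}{5} \left(-23\right)\right) + 546 \left(19 - \frac{197}{156}\right) = - 823 \left(-44 - \frac{23}{5}\right) + 546 \cdot \frac{2767}{156} = \left(-823\right) \left(- \frac{243}{5}\right) + \frac{19369}{2} = \frac{199989}{5} + \frac{19369}{2} = \frac{496823}{10}$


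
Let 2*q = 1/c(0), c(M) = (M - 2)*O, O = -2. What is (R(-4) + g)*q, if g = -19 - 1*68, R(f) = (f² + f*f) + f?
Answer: -59/8 ≈ -7.3750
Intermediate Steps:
R(f) = f + 2*f² (R(f) = (f² + f²) + f = 2*f² + f = f + 2*f²)
c(M) = 4 - 2*M (c(M) = (M - 2)*(-2) = (-2 + M)*(-2) = 4 - 2*M)
g = -87 (g = -19 - 68 = -87)
q = ⅛ (q = 1/(2*(4 - 2*0)) = 1/(2*(4 + 0)) = (½)/4 = (½)*(¼) = ⅛ ≈ 0.12500)
(R(-4) + g)*q = (-4*(1 + 2*(-4)) - 87)*(⅛) = (-4*(1 - 8) - 87)*(⅛) = (-4*(-7) - 87)*(⅛) = (28 - 87)*(⅛) = -59*⅛ = -59/8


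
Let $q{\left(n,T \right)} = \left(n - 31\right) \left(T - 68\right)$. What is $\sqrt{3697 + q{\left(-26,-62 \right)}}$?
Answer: $\sqrt{11107} \approx 105.39$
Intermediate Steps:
$q{\left(n,T \right)} = \left(-68 + T\right) \left(-31 + n\right)$ ($q{\left(n,T \right)} = \left(-31 + n\right) \left(-68 + T\right) = \left(-68 + T\right) \left(-31 + n\right)$)
$\sqrt{3697 + q{\left(-26,-62 \right)}} = \sqrt{3697 - -7410} = \sqrt{3697 + \left(2108 + 1768 + 1922 + 1612\right)} = \sqrt{3697 + 7410} = \sqrt{11107}$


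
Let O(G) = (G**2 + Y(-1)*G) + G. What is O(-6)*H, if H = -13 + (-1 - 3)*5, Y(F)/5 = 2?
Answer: 990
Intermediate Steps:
Y(F) = 10 (Y(F) = 5*2 = 10)
O(G) = G**2 + 11*G (O(G) = (G**2 + 10*G) + G = G**2 + 11*G)
H = -33 (H = -13 - 4*5 = -13 - 20 = -33)
O(-6)*H = -6*(11 - 6)*(-33) = -6*5*(-33) = -30*(-33) = 990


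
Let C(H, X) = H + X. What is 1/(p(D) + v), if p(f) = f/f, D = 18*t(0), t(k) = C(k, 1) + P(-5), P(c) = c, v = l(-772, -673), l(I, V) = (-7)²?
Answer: 1/50 ≈ 0.020000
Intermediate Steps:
l(I, V) = 49
v = 49
t(k) = -4 + k (t(k) = (k + 1) - 5 = (1 + k) - 5 = -4 + k)
D = -72 (D = 18*(-4 + 0) = 18*(-4) = -72)
p(f) = 1
1/(p(D) + v) = 1/(1 + 49) = 1/50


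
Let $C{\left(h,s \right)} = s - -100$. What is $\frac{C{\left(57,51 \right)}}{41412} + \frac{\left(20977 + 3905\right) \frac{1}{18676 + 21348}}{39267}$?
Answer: $\frac{275862728}{75328735139} \approx 0.0036621$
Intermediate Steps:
$C{\left(h,s \right)} = 100 + s$ ($C{\left(h,s \right)} = s + 100 = 100 + s$)
$\frac{C{\left(57,51 \right)}}{41412} + \frac{\left(20977 + 3905\right) \frac{1}{18676 + 21348}}{39267} = \frac{100 + 51}{41412} + \frac{\left(20977 + 3905\right) \frac{1}{18676 + 21348}}{39267} = 151 \cdot \frac{1}{41412} + \frac{24882}{40024} \cdot \frac{1}{39267} = \frac{151}{41412} + 24882 \cdot \frac{1}{40024} \cdot \frac{1}{39267} = \frac{151}{41412} + \frac{12441}{20012} \cdot \frac{1}{39267} = \frac{151}{41412} + \frac{4147}{261937068} = \frac{275862728}{75328735139}$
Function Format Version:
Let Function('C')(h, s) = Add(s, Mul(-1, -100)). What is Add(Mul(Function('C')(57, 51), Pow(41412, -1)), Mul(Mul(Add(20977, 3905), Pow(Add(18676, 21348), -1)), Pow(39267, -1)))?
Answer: Rational(275862728, 75328735139) ≈ 0.0036621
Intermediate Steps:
Function('C')(h, s) = Add(100, s) (Function('C')(h, s) = Add(s, 100) = Add(100, s))
Add(Mul(Function('C')(57, 51), Pow(41412, -1)), Mul(Mul(Add(20977, 3905), Pow(Add(18676, 21348), -1)), Pow(39267, -1))) = Add(Mul(Add(100, 51), Pow(41412, -1)), Mul(Mul(Add(20977, 3905), Pow(Add(18676, 21348), -1)), Pow(39267, -1))) = Add(Mul(151, Rational(1, 41412)), Mul(Mul(24882, Pow(40024, -1)), Rational(1, 39267))) = Add(Rational(151, 41412), Mul(Mul(24882, Rational(1, 40024)), Rational(1, 39267))) = Add(Rational(151, 41412), Mul(Rational(12441, 20012), Rational(1, 39267))) = Add(Rational(151, 41412), Rational(4147, 261937068)) = Rational(275862728, 75328735139)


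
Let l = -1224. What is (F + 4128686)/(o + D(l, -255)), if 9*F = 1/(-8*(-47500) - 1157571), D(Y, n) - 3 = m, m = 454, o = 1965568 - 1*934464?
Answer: 28893118515353/7219007264979 ≈ 4.0024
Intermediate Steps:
o = 1031104 (o = 1965568 - 934464 = 1031104)
D(Y, n) = 457 (D(Y, n) = 3 + 454 = 457)
F = -1/6998139 (F = 1/(9*(-8*(-47500) - 1157571)) = 1/(9*(380000 - 1157571)) = (⅑)/(-777571) = (⅑)*(-1/777571) = -1/6998139 ≈ -1.4290e-7)
(F + 4128686)/(o + D(l, -255)) = (-1/6998139 + 4128686)/(1031104 + 457) = (28893118515353/6998139)/1031561 = (28893118515353/6998139)*(1/1031561) = 28893118515353/7219007264979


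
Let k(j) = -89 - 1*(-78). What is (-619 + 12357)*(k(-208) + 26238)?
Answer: 307852526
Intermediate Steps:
k(j) = -11 (k(j) = -89 + 78 = -11)
(-619 + 12357)*(k(-208) + 26238) = (-619 + 12357)*(-11 + 26238) = 11738*26227 = 307852526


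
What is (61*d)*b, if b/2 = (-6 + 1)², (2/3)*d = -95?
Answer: -434625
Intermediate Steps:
d = -285/2 (d = (3/2)*(-95) = -285/2 ≈ -142.50)
b = 50 (b = 2*(-6 + 1)² = 2*(-5)² = 2*25 = 50)
(61*d)*b = (61*(-285/2))*50 = -17385/2*50 = -434625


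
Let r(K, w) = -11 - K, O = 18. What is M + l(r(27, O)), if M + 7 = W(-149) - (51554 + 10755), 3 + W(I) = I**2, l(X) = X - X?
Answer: -40118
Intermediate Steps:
l(X) = 0
W(I) = -3 + I**2
M = -40118 (M = -7 + ((-3 + (-149)**2) - (51554 + 10755)) = -7 + ((-3 + 22201) - 1*62309) = -7 + (22198 - 62309) = -7 - 40111 = -40118)
M + l(r(27, O)) = -40118 + 0 = -40118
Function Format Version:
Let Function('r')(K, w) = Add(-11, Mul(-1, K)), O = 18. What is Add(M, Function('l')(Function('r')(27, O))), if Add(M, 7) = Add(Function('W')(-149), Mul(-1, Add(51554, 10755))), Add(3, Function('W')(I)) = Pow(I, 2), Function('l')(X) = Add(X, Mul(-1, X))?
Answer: -40118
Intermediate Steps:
Function('l')(X) = 0
Function('W')(I) = Add(-3, Pow(I, 2))
M = -40118 (M = Add(-7, Add(Add(-3, Pow(-149, 2)), Mul(-1, Add(51554, 10755)))) = Add(-7, Add(Add(-3, 22201), Mul(-1, 62309))) = Add(-7, Add(22198, -62309)) = Add(-7, -40111) = -40118)
Add(M, Function('l')(Function('r')(27, O))) = Add(-40118, 0) = -40118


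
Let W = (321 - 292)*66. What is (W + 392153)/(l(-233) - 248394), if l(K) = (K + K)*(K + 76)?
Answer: -394067/175232 ≈ -2.2488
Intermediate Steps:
W = 1914 (W = 29*66 = 1914)
l(K) = 2*K*(76 + K) (l(K) = (2*K)*(76 + K) = 2*K*(76 + K))
(W + 392153)/(l(-233) - 248394) = (1914 + 392153)/(2*(-233)*(76 - 233) - 248394) = 394067/(2*(-233)*(-157) - 248394) = 394067/(73162 - 248394) = 394067/(-175232) = 394067*(-1/175232) = -394067/175232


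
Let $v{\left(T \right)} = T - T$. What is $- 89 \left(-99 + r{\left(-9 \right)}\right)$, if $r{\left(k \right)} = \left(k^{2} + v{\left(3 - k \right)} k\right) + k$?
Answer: $2403$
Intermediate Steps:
$v{\left(T \right)} = 0$
$r{\left(k \right)} = k + k^{2}$ ($r{\left(k \right)} = \left(k^{2} + 0 k\right) + k = \left(k^{2} + 0\right) + k = k^{2} + k = k + k^{2}$)
$- 89 \left(-99 + r{\left(-9 \right)}\right) = - 89 \left(-99 - 9 \left(1 - 9\right)\right) = - 89 \left(-99 - -72\right) = - 89 \left(-99 + 72\right) = \left(-89\right) \left(-27\right) = 2403$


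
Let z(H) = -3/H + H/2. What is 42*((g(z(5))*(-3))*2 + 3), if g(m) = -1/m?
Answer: 4914/19 ≈ 258.63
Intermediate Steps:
z(H) = H/2 - 3/H (z(H) = -3/H + H*(1/2) = -3/H + H/2 = H/2 - 3/H)
42*((g(z(5))*(-3))*2 + 3) = 42*((-1/((1/2)*5 - 3/5)*(-3))*2 + 3) = 42*((-1/(5/2 - 3*1/5)*(-3))*2 + 3) = 42*((-1/(5/2 - 3/5)*(-3))*2 + 3) = 42*((-1/19/10*(-3))*2 + 3) = 42*((-1*10/19*(-3))*2 + 3) = 42*(-10/19*(-3)*2 + 3) = 42*((30/19)*2 + 3) = 42*(60/19 + 3) = 42*(117/19) = 4914/19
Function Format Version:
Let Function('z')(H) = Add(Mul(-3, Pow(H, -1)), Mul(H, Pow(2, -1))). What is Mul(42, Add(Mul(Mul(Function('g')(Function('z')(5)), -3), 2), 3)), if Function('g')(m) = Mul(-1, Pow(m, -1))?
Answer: Rational(4914, 19) ≈ 258.63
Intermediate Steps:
Function('z')(H) = Add(Mul(Rational(1, 2), H), Mul(-3, Pow(H, -1))) (Function('z')(H) = Add(Mul(-3, Pow(H, -1)), Mul(H, Rational(1, 2))) = Add(Mul(-3, Pow(H, -1)), Mul(Rational(1, 2), H)) = Add(Mul(Rational(1, 2), H), Mul(-3, Pow(H, -1))))
Mul(42, Add(Mul(Mul(Function('g')(Function('z')(5)), -3), 2), 3)) = Mul(42, Add(Mul(Mul(Mul(-1, Pow(Add(Mul(Rational(1, 2), 5), Mul(-3, Pow(5, -1))), -1)), -3), 2), 3)) = Mul(42, Add(Mul(Mul(Mul(-1, Pow(Add(Rational(5, 2), Mul(-3, Rational(1, 5))), -1)), -3), 2), 3)) = Mul(42, Add(Mul(Mul(Mul(-1, Pow(Add(Rational(5, 2), Rational(-3, 5)), -1)), -3), 2), 3)) = Mul(42, Add(Mul(Mul(Mul(-1, Pow(Rational(19, 10), -1)), -3), 2), 3)) = Mul(42, Add(Mul(Mul(Mul(-1, Rational(10, 19)), -3), 2), 3)) = Mul(42, Add(Mul(Mul(Rational(-10, 19), -3), 2), 3)) = Mul(42, Add(Mul(Rational(30, 19), 2), 3)) = Mul(42, Add(Rational(60, 19), 3)) = Mul(42, Rational(117, 19)) = Rational(4914, 19)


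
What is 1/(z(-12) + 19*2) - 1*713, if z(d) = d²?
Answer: -129765/182 ≈ -712.99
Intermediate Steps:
1/(z(-12) + 19*2) - 1*713 = 1/((-12)² + 19*2) - 1*713 = 1/(144 + 38) - 713 = 1/182 - 713 = -129765/182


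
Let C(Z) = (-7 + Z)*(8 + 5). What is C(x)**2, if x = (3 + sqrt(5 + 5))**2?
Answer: 85176 + 24336*sqrt(10) ≈ 1.6213e+5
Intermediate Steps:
x = (3 + sqrt(10))**2 ≈ 37.974
C(Z) = -91 + 13*Z (C(Z) = (-7 + Z)*13 = -91 + 13*Z)
C(x)**2 = (-91 + 13*(3 + sqrt(10))**2)**2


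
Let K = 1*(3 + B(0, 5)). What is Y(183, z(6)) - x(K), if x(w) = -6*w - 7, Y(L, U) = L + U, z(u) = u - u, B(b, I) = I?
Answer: 238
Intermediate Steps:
z(u) = 0
K = 8 (K = 1*(3 + 5) = 1*8 = 8)
x(w) = -7 - 6*w
Y(183, z(6)) - x(K) = (183 + 0) - (-7 - 6*8) = 183 - (-7 - 48) = 183 - 1*(-55) = 183 + 55 = 238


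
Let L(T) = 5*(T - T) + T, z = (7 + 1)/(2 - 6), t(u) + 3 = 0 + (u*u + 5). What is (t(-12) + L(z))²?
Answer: 20736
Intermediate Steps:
t(u) = 2 + u² (t(u) = -3 + (0 + (u*u + 5)) = -3 + (0 + (u² + 5)) = -3 + (0 + (5 + u²)) = -3 + (5 + u²) = 2 + u²)
z = -2 (z = 8/(-4) = 8*(-¼) = -2)
L(T) = T (L(T) = 5*0 + T = 0 + T = T)
(t(-12) + L(z))² = ((2 + (-12)²) - 2)² = ((2 + 144) - 2)² = (146 - 2)² = 144² = 20736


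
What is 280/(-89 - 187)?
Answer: -70/69 ≈ -1.0145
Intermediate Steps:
280/(-89 - 187) = 280/(-276) = 280*(-1/276) = -70/69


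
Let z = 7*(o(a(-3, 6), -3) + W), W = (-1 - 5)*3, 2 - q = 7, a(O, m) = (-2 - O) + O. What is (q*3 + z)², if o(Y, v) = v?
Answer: 26244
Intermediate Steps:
a(O, m) = -2
q = -5 (q = 2 - 1*7 = 2 - 7 = -5)
W = -18 (W = -6*3 = -18)
z = -147 (z = 7*(-3 - 18) = 7*(-21) = -147)
(q*3 + z)² = (-5*3 - 147)² = (-15 - 147)² = (-162)² = 26244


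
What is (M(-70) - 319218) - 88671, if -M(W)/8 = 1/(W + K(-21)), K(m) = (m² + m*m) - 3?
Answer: -329982209/809 ≈ -4.0789e+5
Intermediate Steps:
K(m) = -3 + 2*m² (K(m) = (m² + m²) - 3 = 2*m² - 3 = -3 + 2*m²)
M(W) = -8/(879 + W) (M(W) = -8/(W + (-3 + 2*(-21)²)) = -8/(W + (-3 + 2*441)) = -8/(W + (-3 + 882)) = -8/(W + 879) = -8/(879 + W))
(M(-70) - 319218) - 88671 = (-8/(879 - 70) - 319218) - 88671 = (-8/809 - 319218) - 88671 = -258247370/809 - 88671 = -329982209/809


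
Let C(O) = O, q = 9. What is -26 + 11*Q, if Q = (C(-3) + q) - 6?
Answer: -26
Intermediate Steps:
Q = 0 (Q = (-3 + 9) - 6 = 6 - 6 = 0)
-26 + 11*Q = -26 + 11*0 = -26 + 0 = -26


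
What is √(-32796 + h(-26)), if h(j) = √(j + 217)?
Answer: √(-32796 + √191) ≈ 181.06*I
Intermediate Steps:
h(j) = √(217 + j)
√(-32796 + h(-26)) = √(-32796 + √(217 - 26)) = √(-32796 + √191)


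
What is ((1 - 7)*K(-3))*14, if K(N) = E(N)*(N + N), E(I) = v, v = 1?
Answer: 504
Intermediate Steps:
E(I) = 1
K(N) = 2*N (K(N) = 1*(N + N) = 1*(2*N) = 2*N)
((1 - 7)*K(-3))*14 = ((1 - 7)*(2*(-3)))*14 = -6*(-6)*14 = 36*14 = 504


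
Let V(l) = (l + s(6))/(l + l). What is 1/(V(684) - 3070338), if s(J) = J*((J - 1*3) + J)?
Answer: -76/233345647 ≈ -3.2570e-7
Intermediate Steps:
s(J) = J*(-3 + 2*J) (s(J) = J*((J - 3) + J) = J*((-3 + J) + J) = J*(-3 + 2*J))
V(l) = (54 + l)/(2*l) (V(l) = (l + 6*(-3 + 2*6))/(l + l) = (l + 6*(-3 + 12))/((2*l)) = (l + 6*9)*(1/(2*l)) = (l + 54)*(1/(2*l)) = (54 + l)*(1/(2*l)) = (54 + l)/(2*l))
1/(V(684) - 3070338) = 1/((½)*(54 + 684)/684 - 3070338) = 1/((½)*(1/684)*738 - 3070338) = 1/(41/76 - 3070338) = 1/(-233345647/76) = -76/233345647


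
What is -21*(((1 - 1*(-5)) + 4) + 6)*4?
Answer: -1344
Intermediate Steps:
-21*(((1 - 1*(-5)) + 4) + 6)*4 = -21*(((1 + 5) + 4) + 6)*4 = -21*((6 + 4) + 6)*4 = -21*(10 + 6)*4 = -21*16*4 = -336*4 = -1344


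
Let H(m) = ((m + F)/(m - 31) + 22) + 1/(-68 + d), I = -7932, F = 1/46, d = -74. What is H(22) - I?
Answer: 116863873/14697 ≈ 7951.5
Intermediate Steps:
F = 1/46 ≈ 0.021739
H(m) = 3123/142 + (1/46 + m)/(-31 + m) (H(m) = ((m + 1/46)/(m - 31) + 22) + 1/(-68 - 74) = ((1/46 + m)/(-31 + m) + 22) + 1/(-142) = ((1/46 + m)/(-31 + m) + 22) - 1/142 = (22 + (1/46 + m)/(-31 + m)) - 1/142 = 3123/142 + (1/46 + m)/(-31 + m))
H(22) - I = (-2226628 + 75095*22)/(3266*(-31 + 22)) - 1*(-7932) = (1/3266)*(-2226628 + 1652090)/(-9) + 7932 = (1/3266)*(-⅑)*(-574538) + 7932 = 287269/14697 + 7932 = 116863873/14697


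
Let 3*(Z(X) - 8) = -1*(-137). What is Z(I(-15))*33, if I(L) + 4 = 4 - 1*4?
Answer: 1771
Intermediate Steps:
I(L) = -4 (I(L) = -4 + (4 - 1*4) = -4 + (4 - 4) = -4 + 0 = -4)
Z(X) = 161/3 (Z(X) = 8 + (-1*(-137))/3 = 8 + (1/3)*137 = 8 + 137/3 = 161/3)
Z(I(-15))*33 = (161/3)*33 = 1771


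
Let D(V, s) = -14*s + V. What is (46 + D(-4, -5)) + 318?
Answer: 430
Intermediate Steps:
D(V, s) = V - 14*s
(46 + D(-4, -5)) + 318 = (46 + (-4 - 14*(-5))) + 318 = (46 + (-4 + 70)) + 318 = (46 + 66) + 318 = 112 + 318 = 430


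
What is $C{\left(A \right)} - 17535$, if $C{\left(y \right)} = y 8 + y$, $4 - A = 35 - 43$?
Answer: $-17427$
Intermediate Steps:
$A = 12$ ($A = 4 - \left(35 - 43\right) = 4 - -8 = 4 + 8 = 12$)
$C{\left(y \right)} = 9 y$ ($C{\left(y \right)} = 8 y + y = 9 y$)
$C{\left(A \right)} - 17535 = 9 \cdot 12 - 17535 = 108 - 17535 = -17427$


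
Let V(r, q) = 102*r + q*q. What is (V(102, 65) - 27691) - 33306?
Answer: -46368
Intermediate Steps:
V(r, q) = q**2 + 102*r (V(r, q) = 102*r + q**2 = q**2 + 102*r)
(V(102, 65) - 27691) - 33306 = ((65**2 + 102*102) - 27691) - 33306 = ((4225 + 10404) - 27691) - 33306 = (14629 - 27691) - 33306 = -13062 - 33306 = -46368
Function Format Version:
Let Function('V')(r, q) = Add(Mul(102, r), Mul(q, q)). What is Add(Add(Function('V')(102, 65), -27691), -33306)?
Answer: -46368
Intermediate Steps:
Function('V')(r, q) = Add(Pow(q, 2), Mul(102, r)) (Function('V')(r, q) = Add(Mul(102, r), Pow(q, 2)) = Add(Pow(q, 2), Mul(102, r)))
Add(Add(Function('V')(102, 65), -27691), -33306) = Add(Add(Add(Pow(65, 2), Mul(102, 102)), -27691), -33306) = Add(Add(Add(4225, 10404), -27691), -33306) = Add(Add(14629, -27691), -33306) = Add(-13062, -33306) = -46368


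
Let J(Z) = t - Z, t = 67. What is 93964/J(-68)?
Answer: 93964/135 ≈ 696.03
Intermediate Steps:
J(Z) = 67 - Z
93964/J(-68) = 93964/(67 - 1*(-68)) = 93964/(67 + 68) = 93964/135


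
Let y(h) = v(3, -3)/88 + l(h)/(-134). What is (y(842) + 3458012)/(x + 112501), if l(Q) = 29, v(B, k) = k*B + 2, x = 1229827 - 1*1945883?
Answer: -6796145669/1186186760 ≈ -5.7294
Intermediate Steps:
x = -716056 (x = 1229827 - 1945883 = -716056)
v(B, k) = 2 + B*k (v(B, k) = B*k + 2 = 2 + B*k)
y(h) = -1745/5896 (y(h) = (2 + 3*(-3))/88 + 29/(-134) = (2 - 9)*(1/88) + 29*(-1/134) = -7*1/88 - 29/134 = -7/88 - 29/134 = -1745/5896)
(y(842) + 3458012)/(x + 112501) = (-1745/5896 + 3458012)/(-716056 + 112501) = (20388437007/5896)/(-603555) = (20388437007/5896)*(-1/603555) = -6796145669/1186186760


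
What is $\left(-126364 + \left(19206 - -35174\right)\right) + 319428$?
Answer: $247444$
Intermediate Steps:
$\left(-126364 + \left(19206 - -35174\right)\right) + 319428 = \left(-126364 + \left(19206 + 35174\right)\right) + 319428 = \left(-126364 + 54380\right) + 319428 = -71984 + 319428 = 247444$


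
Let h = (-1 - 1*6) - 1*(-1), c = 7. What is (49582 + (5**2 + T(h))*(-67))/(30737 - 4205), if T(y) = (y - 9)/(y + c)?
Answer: 4076/2211 ≈ 1.8435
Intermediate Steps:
h = -6 (h = (-1 - 6) + 1 = -7 + 1 = -6)
T(y) = (-9 + y)/(7 + y) (T(y) = (y - 9)/(y + 7) = (-9 + y)/(7 + y))
(49582 + (5**2 + T(h))*(-67))/(30737 - 4205) = (49582 + (5**2 + (-9 - 6)/(7 - 6))*(-67))/(30737 - 4205) = (49582 + (25 - 15/1)*(-67))/26532 = (49582 + (25 + 1*(-15))*(-67))*(1/26532) = (49582 + (25 - 15)*(-67))*(1/26532) = (49582 + 10*(-67))*(1/26532) = (49582 - 670)*(1/26532) = 48912*(1/26532) = 4076/2211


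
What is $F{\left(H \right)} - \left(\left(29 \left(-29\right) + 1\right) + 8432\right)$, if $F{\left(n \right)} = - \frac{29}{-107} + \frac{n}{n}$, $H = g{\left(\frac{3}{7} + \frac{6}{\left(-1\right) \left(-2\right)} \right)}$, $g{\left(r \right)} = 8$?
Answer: $- \frac{812208}{107} \approx -7590.7$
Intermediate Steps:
$H = 8$
$F{\left(n \right)} = \frac{136}{107}$ ($F{\left(n \right)} = \left(-29\right) \left(- \frac{1}{107}\right) + 1 = \frac{29}{107} + 1 = \frac{136}{107}$)
$F{\left(H \right)} - \left(\left(29 \left(-29\right) + 1\right) + 8432\right) = \frac{136}{107} - \left(\left(29 \left(-29\right) + 1\right) + 8432\right) = \frac{136}{107} - \left(\left(-841 + 1\right) + 8432\right) = \frac{136}{107} - \left(-840 + 8432\right) = \frac{136}{107} - 7592 = - \frac{812208}{107}$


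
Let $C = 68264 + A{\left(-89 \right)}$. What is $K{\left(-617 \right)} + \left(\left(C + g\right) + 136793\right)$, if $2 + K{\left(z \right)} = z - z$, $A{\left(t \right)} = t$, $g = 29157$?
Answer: $234123$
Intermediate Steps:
$K{\left(z \right)} = -2$ ($K{\left(z \right)} = -2 + \left(z - z\right) = -2 + 0 = -2$)
$C = 68175$ ($C = 68264 - 89 = 68175$)
$K{\left(-617 \right)} + \left(\left(C + g\right) + 136793\right) = -2 + \left(\left(68175 + 29157\right) + 136793\right) = -2 + \left(97332 + 136793\right) = -2 + 234125 = 234123$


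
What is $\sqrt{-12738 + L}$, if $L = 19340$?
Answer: $\sqrt{6602} \approx 81.253$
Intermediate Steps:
$\sqrt{-12738 + L} = \sqrt{-12738 + 19340} = \sqrt{6602}$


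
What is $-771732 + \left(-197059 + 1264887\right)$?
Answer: $296096$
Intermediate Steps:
$-771732 + \left(-197059 + 1264887\right) = -771732 + 1067828 = 296096$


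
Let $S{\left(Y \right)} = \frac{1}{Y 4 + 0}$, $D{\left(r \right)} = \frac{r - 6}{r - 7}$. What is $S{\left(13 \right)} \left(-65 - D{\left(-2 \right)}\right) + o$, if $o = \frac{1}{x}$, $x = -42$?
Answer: $- \frac{4229}{3276} \approx -1.2909$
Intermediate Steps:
$D{\left(r \right)} = \frac{-6 + r}{-7 + r}$
$S{\left(Y \right)} = \frac{1}{4 Y}$ ($S{\left(Y \right)} = \frac{1}{4 Y + 0} = \frac{1}{4 Y}$)
$o = - \frac{1}{42}$ ($o = \frac{1}{-42} = - \frac{1}{42} \approx -0.02381$)
$S{\left(13 \right)} \left(-65 - D{\left(-2 \right)}\right) + o = \frac{1}{4 \cdot 13} \left(-65 - \frac{-6 - 2}{-7 - 2}\right) - \frac{1}{42} = \frac{1}{4} \cdot \frac{1}{13} \left(-65 - \frac{1}{-9} \left(-8\right)\right) - \frac{1}{42} = \frac{-65 - \left(- \frac{1}{9}\right) \left(-8\right)}{52} - \frac{1}{42} = \frac{-65 - \frac{8}{9}}{52} - \frac{1}{42} = \frac{1}{52} \left(- \frac{593}{9}\right) - \frac{1}{42} = - \frac{593}{468} - \frac{1}{42} = - \frac{4229}{3276}$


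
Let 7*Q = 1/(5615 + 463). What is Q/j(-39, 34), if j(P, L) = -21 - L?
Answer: -1/2340030 ≈ -4.2734e-7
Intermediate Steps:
Q = 1/42546 (Q = 1/(7*(5615 + 463)) = (⅐)/6078 = (⅐)*(1/6078) = 1/42546 ≈ 2.3504e-5)
Q/j(-39, 34) = 1/(42546*(-21 - 1*34)) = 1/(42546*(-21 - 34)) = (1/42546)/(-55) = (1/42546)*(-1/55) = -1/2340030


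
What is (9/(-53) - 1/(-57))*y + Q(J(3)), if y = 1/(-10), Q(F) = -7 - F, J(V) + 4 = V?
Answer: -18080/3021 ≈ -5.9848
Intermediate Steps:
J(V) = -4 + V
y = -1/10 ≈ -0.10000
(9/(-53) - 1/(-57))*y + Q(J(3)) = (9/(-53) - 1/(-57))*(-1/10) + (-7 - (-4 + 3)) = (9*(-1/53) - 1*(-1/57))*(-1/10) + (-7 - 1*(-1)) = (-9/53 + 1/57)*(-1/10) + (-7 + 1) = -460/3021*(-1/10) - 6 = 46/3021 - 6 = -18080/3021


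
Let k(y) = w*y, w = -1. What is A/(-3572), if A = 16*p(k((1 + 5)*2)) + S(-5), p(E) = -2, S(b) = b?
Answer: 37/3572 ≈ 0.010358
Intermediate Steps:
k(y) = -y
A = -37 (A = 16*(-2) - 5 = -32 - 5 = -37)
A/(-3572) = -37/(-3572) = -37*(-1/3572) = 37/3572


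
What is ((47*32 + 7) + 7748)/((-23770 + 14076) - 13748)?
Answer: -9259/23442 ≈ -0.39497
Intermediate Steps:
((47*32 + 7) + 7748)/((-23770 + 14076) - 13748) = ((1504 + 7) + 7748)/(-9694 - 13748) = (1511 + 7748)/(-23442) = 9259*(-1/23442) = -9259/23442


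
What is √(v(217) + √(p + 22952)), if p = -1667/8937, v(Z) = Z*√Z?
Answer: √(331*√203684514501 + 213972633*√217)/993 ≈ 57.863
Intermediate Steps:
v(Z) = Z^(3/2)
p = -1667/8937 (p = -1667*1/8937 = -1667/8937 ≈ -0.18653)
√(v(217) + √(p + 22952)) = √(217^(3/2) + √(-1667/8937 + 22952)) = √(217*√217 + √(205120357/8937)) = √(217*√217 + √203684514501/2979)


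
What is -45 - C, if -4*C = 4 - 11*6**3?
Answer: -638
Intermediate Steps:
C = 593 (C = -(4 - 11*6**3)/4 = -(4 - 11*216)/4 = -(4 - 2376)/4 = -1/4*(-2372) = 593)
-45 - C = -45 - 1*593 = -45 - 593 = -638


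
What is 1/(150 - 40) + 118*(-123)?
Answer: -1596539/110 ≈ -14514.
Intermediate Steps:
1/(150 - 40) + 118*(-123) = 1/110 - 14514 = -1596539/110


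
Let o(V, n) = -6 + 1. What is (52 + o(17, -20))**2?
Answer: 2209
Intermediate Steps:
o(V, n) = -5
(52 + o(17, -20))**2 = (52 - 5)**2 = 47**2 = 2209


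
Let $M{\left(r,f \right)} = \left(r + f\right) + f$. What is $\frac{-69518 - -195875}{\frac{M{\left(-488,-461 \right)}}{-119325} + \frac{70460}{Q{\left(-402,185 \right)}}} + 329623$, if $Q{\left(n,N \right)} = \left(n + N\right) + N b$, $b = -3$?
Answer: $\frac{15329737143518}{46703061} \approx 3.2824 \cdot 10^{5}$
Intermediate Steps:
$M{\left(r,f \right)} = r + 2 f$ ($M{\left(r,f \right)} = \left(f + r\right) + f = r + 2 f$)
$Q{\left(n,N \right)} = n - 2 N$ ($Q{\left(n,N \right)} = \left(n + N\right) + N \left(-3\right) = \left(N + n\right) - 3 N = n - 2 N$)
$\frac{-69518 - -195875}{\frac{M{\left(-488,-461 \right)}}{-119325} + \frac{70460}{Q{\left(-402,185 \right)}}} + 329623 = \frac{-69518 - -195875}{\frac{-488 + 2 \left(-461\right)}{-119325} + \frac{70460}{-402 - 370}} + 329623 = \frac{-69518 + 195875}{\left(-488 - 922\right) \left(- \frac{1}{119325}\right) + \frac{70460}{-402 - 370}} + 329623 = \frac{126357}{\left(-1410\right) \left(- \frac{1}{119325}\right) + \frac{70460}{-772}} + 329623 = \frac{126357}{\frac{94}{7955} + 70460 \left(- \frac{1}{772}\right)} + 329623 = \frac{126357}{\frac{94}{7955} - \frac{17615}{193}} + 329623 = \frac{126357}{- \frac{140109183}{1535315}} + 329623 = 126357 \left(- \frac{1535315}{140109183}\right) + 329623 = - \frac{64665932485}{46703061} + 329623 = \frac{15329737143518}{46703061}$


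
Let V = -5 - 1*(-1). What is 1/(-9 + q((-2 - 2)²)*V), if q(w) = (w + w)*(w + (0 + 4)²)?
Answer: -1/4105 ≈ -0.00024361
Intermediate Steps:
V = -4 (V = -5 + 1 = -4)
q(w) = 2*w*(16 + w) (q(w) = (2*w)*(w + 4²) = (2*w)*(w + 16) = (2*w)*(16 + w) = 2*w*(16 + w))
1/(-9 + q((-2 - 2)²)*V) = 1/(-9 + (2*(-2 - 2)²*(16 + (-2 - 2)²))*(-4)) = 1/(-9 + (2*(-4)²*(16 + (-4)²))*(-4)) = 1/(-9 + (2*16*(16 + 16))*(-4)) = 1/(-9 + (2*16*32)*(-4)) = 1/(-9 + 1024*(-4)) = 1/(-9 - 4096) = 1/(-4105) = -1/4105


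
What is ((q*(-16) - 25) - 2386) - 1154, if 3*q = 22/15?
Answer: -160777/45 ≈ -3572.8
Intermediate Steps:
q = 22/45 (q = (22/15)/3 = (22*(1/15))/3 = (1/3)*(22/15) = 22/45 ≈ 0.48889)
((q*(-16) - 25) - 2386) - 1154 = (((22/45)*(-16) - 25) - 2386) - 1154 = ((-352/45 - 25) - 2386) - 1154 = (-1477/45 - 2386) - 1154 = -108847/45 - 1154 = -160777/45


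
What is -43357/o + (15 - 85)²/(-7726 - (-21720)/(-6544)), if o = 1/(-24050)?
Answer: 6592783954692350/6322583 ≈ 1.0427e+9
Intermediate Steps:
o = -1/24050 ≈ -4.1580e-5
-43357/o + (15 - 85)²/(-7726 - (-21720)/(-6544)) = -43357/(-1/24050) + (15 - 85)²/(-7726 - (-21720)/(-6544)) = -43357*(-24050) + (-70)²/(-7726 - (-21720)*(-1)/6544) = 1042735850 + 4900/(-7726 - 1*2715/818) = 1042735850 + 4900/(-7726 - 2715/818) = 1042735850 + 4900/(-6322583/818) = 1042735850 + 4900*(-818/6322583) = 1042735850 - 4008200/6322583 = 6592783954692350/6322583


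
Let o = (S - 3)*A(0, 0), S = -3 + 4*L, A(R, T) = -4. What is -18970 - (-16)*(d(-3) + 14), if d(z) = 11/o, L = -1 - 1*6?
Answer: -318660/17 ≈ -18745.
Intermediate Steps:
L = -7 (L = -1 - 6 = -7)
S = -31 (S = -3 + 4*(-7) = -3 - 28 = -31)
o = 136 (o = (-31 - 3)*(-4) = -34*(-4) = 136)
d(z) = 11/136
-18970 - (-16)*(d(-3) + 14) = -18970 - (-16)*(11/136 + 14) = -18970 - (-16)*1915/136 = -18970 - 1*(-3830/17) = -18970 + 3830/17 = -318660/17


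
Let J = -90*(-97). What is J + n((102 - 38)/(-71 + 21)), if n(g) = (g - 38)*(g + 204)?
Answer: 479474/625 ≈ 767.16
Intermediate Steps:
J = 8730
n(g) = (-38 + g)*(204 + g)
J + n((102 - 38)/(-71 + 21)) = 8730 + (-7752 + ((102 - 38)/(-71 + 21))² + 166*((102 - 38)/(-71 + 21))) = 8730 + (-7752 + (64/(-50))² + 166*(64/(-50))) = 8730 + (-7752 + (64*(-1/50))² + 166*(64*(-1/50))) = 8730 + (-7752 + (-32/25)² + 166*(-32/25)) = 8730 + (-7752 + 1024/625 - 5312/25) = 8730 - 4976776/625 = 479474/625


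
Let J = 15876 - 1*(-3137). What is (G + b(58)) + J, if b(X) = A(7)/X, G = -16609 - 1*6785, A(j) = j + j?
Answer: -127042/29 ≈ -4380.8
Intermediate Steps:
J = 19013 (J = 15876 + 3137 = 19013)
A(j) = 2*j
G = -23394 (G = -16609 - 6785 = -23394)
b(X) = 14/X (b(X) = (2*7)/X = 14/X)
(G + b(58)) + J = (-23394 + 14/58) + 19013 = (-23394 + 14*(1/58)) + 19013 = (-23394 + 7/29) + 19013 = -678419/29 + 19013 = -127042/29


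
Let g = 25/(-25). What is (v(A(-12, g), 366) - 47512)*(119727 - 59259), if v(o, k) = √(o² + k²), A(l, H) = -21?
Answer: -2872955616 + 181404*√14933 ≈ -2.8508e+9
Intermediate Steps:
g = -1 (g = 25*(-1/25) = -1)
v(o, k) = √(k² + o²)
(v(A(-12, g), 366) - 47512)*(119727 - 59259) = (√(366² + (-21)²) - 47512)*(119727 - 59259) = (√(133956 + 441) - 47512)*60468 = (√134397 - 47512)*60468 = (3*√14933 - 47512)*60468 = (-47512 + 3*√14933)*60468 = -2872955616 + 181404*√14933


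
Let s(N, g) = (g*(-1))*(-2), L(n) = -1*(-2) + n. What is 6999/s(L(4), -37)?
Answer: -6999/74 ≈ -94.581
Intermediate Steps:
L(n) = 2 + n
s(N, g) = 2*g (s(N, g) = -g*(-2) = 2*g)
6999/s(L(4), -37) = 6999/((2*(-37))) = 6999/(-74) = 6999*(-1/74) = -6999/74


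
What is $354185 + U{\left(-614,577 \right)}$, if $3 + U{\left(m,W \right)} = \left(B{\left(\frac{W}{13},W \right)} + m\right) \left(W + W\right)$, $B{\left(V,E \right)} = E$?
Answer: $311484$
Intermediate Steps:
$U{\left(m,W \right)} = -3 + 2 W \left(W + m\right)$ ($U{\left(m,W \right)} = -3 + \left(W + m\right) \left(W + W\right) = -3 + \left(W + m\right) 2 W = -3 + 2 W \left(W + m\right)$)
$354185 + U{\left(-614,577 \right)} = 354185 + \left(-3 + 2 \cdot 577^{2} + 2 \cdot 577 \left(-614\right)\right) = 354185 - 42701 = 311484$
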